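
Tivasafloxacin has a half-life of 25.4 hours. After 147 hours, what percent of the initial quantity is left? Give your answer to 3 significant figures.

1.81%

n = 147/25.4 ≈ 5.7874 half-lives.
Fraction remaining = (1/2)^5.7874 ≈ 0.018106, i.e. 1.8106%.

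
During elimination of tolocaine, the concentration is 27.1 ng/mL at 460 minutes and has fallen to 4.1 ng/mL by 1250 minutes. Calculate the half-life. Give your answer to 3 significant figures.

290 minutes

Over Δt = 1250 − 460 = 790 minutes, the level fell by a factor of 27.1/4.1 ≈ 6.6098.
n = log₂(6.6098) ≈ 2.7246 half-lives, so t½ = 790/2.7246 ≈ 289.95 minutes.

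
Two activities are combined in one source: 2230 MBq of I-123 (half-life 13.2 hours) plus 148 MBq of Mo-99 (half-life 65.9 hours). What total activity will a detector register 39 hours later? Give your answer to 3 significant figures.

I-123: 2230 × (1/2)^(39/13.2) = 2230 × (1/2)^2.9545 ≈ 287.67 MBq.
Mo-99: 148 × (1/2)^(39/65.9) = 148 × (1/2)^0.59181 ≈ 98.2 MBq.
Total = 287.67 + 98.2 ≈ 385.87 MBq.

386 MBq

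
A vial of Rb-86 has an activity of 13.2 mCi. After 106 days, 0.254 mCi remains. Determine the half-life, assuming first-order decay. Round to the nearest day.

19 days

A/A₀ = 0.254/13.2 ≈ 0.019242.
n = log₂(51.969) ≈ 5.6996 half-lives elapsed in 106 days.
t½ = 106/5.6996 ≈ 18.598 days.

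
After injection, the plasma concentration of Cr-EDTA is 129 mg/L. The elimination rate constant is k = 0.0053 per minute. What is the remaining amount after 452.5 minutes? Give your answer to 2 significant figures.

12 mg/L

t½ = ln 2 / k = 0.69315 / 0.0053 ≈ 130.78 minutes.
Number of half-lives: n = 452.5/130.78 ≈ 3.4599.
Remaining = 129 × (1/2)^3.4599 = 129 × 0.090877 ≈ 11.723 mg/L.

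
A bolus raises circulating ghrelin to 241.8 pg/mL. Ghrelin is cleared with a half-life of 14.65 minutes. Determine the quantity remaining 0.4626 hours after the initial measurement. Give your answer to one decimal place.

65.0 pg/mL

Convert the elapsed time: 0.4626 hours = 27.756 minutes.
Number of half-lives: n = 27.756/14.65 ≈ 1.8946.
Remaining = 241.8 × (1/2)^1.8946 = 241.8 × 0.26895 ≈ 65.031 pg/mL.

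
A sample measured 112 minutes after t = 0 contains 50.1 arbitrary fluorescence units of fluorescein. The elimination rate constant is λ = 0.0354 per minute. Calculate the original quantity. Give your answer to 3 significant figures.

t½ = ln 2 / λ = 0.69315 / 0.0354 ≈ 19.58 minutes.
Number of half-lives elapsed: n = 112/19.58 ≈ 5.72.
A₀ = A × 2^n = 50.1 × 2^5.72 = 50.1 × 52.71 ≈ 2640.8 arbitrary fluorescence units.

2640 arbitrary fluorescence units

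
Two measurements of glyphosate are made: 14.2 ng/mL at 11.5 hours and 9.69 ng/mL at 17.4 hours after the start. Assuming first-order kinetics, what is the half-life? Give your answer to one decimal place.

Over Δt = 17.4 − 11.5 = 5.9 hours, the level fell by a factor of 14.2/9.69 ≈ 1.4654.
n = log₂(1.4654) ≈ 0.55132 half-lives, so t½ = 5.9/0.55132 ≈ 10.702 hours.

10.7 hours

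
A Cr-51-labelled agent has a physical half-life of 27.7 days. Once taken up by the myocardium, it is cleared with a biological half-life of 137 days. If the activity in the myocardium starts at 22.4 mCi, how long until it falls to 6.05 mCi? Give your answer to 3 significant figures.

43.5 days

1/t_eff = 1/t_phys + 1/t_biol = 1/27.7 + 1/137 = 0.0434 per day.
t_eff = 27.7 × 137 / (27.7 + 137) ≈ 23.041 days.
n = log₂(22.4/6.05) ≈ 1.8885; t = 1.8885 × 23.041 ≈ 43.513 days.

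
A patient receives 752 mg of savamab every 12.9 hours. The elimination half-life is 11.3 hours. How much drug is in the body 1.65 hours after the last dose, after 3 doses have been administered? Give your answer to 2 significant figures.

The 3 doses were given 27.45, 14.55, 1.65 hours ago.
Total = 752·(1/2)^(27.45/11.3) + 752·(1/2)^(14.55/11.3) + 752·(1/2)^(1.65/11.3)
      = 139.62 + 308.04 + 679.61 ≈ 1127.3 mg.

1100 mg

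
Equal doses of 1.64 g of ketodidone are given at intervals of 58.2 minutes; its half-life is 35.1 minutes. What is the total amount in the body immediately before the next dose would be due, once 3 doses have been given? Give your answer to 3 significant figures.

0.736 g

The 3 doses were given 174.6, 116.4, 58.2 minutes ago.
Total = 1.64·(1/2)^(174.6/35.1) + 1.64·(1/2)^(116.4/35.1) + 1.64·(1/2)^(58.2/35.1)
      = 0.052169 + 0.16465 + 0.51964 ≈ 0.73645 g.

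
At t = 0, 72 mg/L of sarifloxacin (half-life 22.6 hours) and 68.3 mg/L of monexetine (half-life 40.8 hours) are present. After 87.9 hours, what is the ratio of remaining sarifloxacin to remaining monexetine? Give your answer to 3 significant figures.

0.317

sarifloxacin: 72 × (1/2)^(87.9/22.6) = 72 × (1/2)^3.8894 ≈ 4.8586 mg/L.
monexetine: 68.3 × (1/2)^(87.9/40.8) = 68.3 × (1/2)^2.1544 ≈ 15.342 mg/L.
Ratio ≈ 4.8586 / 15.342 ≈ 0.31669.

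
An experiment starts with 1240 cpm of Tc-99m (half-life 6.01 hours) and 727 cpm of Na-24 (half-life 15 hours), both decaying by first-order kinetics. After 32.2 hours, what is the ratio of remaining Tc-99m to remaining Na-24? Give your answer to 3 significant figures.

Tc-99m: 1240 × (1/2)^(32.2/6.01) = 1240 × (1/2)^5.3577 ≈ 30.24 cpm.
Na-24: 727 × (1/2)^(32.2/15) = 727 × (1/2)^2.1467 ≈ 164.18 cpm.
Ratio ≈ 30.24 / 164.18 ≈ 0.18419.

0.184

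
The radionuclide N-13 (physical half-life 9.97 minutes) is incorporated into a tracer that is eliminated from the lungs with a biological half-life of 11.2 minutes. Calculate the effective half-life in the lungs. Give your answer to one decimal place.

1/t_eff = 1/t_phys + 1/t_biol = 1/9.97 + 1/11.2 = 0.18959 per minute.
t_eff = 9.97 × 11.2 / (9.97 + 11.2) ≈ 5.2746 minutes.

5.3 minutes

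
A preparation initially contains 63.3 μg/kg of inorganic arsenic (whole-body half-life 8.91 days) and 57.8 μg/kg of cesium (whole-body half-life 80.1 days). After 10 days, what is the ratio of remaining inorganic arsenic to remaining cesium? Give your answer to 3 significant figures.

0.549

inorganic arsenic: 63.3 × (1/2)^(10/8.91) = 63.3 × (1/2)^1.1223 ≈ 29.077 μg/kg.
cesium: 57.8 × (1/2)^(10/80.1) = 57.8 × (1/2)^0.12484 ≈ 53.009 μg/kg.
Ratio ≈ 29.077 / 53.009 ≈ 0.54853.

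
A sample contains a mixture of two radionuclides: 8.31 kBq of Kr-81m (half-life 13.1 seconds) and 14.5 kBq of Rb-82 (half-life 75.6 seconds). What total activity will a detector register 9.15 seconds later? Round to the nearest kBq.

18 kBq

Kr-81m: 8.31 × (1/2)^(9.15/13.1) = 8.31 × (1/2)^0.69847 ≈ 5.1208 kBq.
Rb-82: 14.5 × (1/2)^(9.15/75.6) = 14.5 × (1/2)^0.12103 ≈ 13.333 kBq.
Total = 5.1208 + 13.333 ≈ 18.454 kBq.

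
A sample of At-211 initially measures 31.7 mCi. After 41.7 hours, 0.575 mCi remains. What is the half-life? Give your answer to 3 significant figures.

A/A₀ = 0.575/31.7 ≈ 0.018139.
n = log₂(55.13) ≈ 5.7848 half-lives elapsed in 41.7 hours.
t½ = 41.7/5.7848 ≈ 7.2086 hours.

7.21 hours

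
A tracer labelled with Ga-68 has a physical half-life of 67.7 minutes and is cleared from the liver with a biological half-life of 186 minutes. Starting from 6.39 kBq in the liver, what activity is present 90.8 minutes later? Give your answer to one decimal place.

1/t_eff = 1/t_phys + 1/t_biol = 1/67.7 + 1/186 = 0.020147 per minute.
t_eff = 67.7 × 186 / (67.7 + 186) ≈ 49.634 minutes.
Remaining = 6.39 × (1/2)^(90.8/49.634) = 6.39 × (1/2)^1.8294 ≈ 1.798 kBq.

1.8 kBq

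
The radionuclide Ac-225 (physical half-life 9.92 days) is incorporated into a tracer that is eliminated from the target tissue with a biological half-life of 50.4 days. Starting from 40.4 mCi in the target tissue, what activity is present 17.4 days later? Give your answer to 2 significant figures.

1/t_eff = 1/t_phys + 1/t_biol = 1/9.92 + 1/50.4 = 0.12065 per day.
t_eff = 9.92 × 50.4 / (9.92 + 50.4) ≈ 8.2886 days.
Remaining = 40.4 × (1/2)^(17.4/8.2886) = 40.4 × (1/2)^2.0993 ≈ 9.4284 mCi.

9.4 mCi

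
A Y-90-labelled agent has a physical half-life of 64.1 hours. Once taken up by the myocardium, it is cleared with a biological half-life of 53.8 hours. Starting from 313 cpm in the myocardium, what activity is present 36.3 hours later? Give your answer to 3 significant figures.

1/t_eff = 1/t_phys + 1/t_biol = 1/64.1 + 1/53.8 = 0.034188 per hour.
t_eff = 64.1 × 53.8 / (64.1 + 53.8) ≈ 29.25 hours.
Remaining = 313 × (1/2)^(36.3/29.25) = 313 × (1/2)^1.241 ≈ 132.42 cpm.

132 cpm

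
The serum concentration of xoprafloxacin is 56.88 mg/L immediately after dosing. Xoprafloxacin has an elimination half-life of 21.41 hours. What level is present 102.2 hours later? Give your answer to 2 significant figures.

Number of half-lives: n = 102.2/21.41 ≈ 4.7735.
Remaining = 56.88 × (1/2)^4.7735 = 56.88 × 0.036563 ≈ 2.0797 mg/L.

2.1 mg/L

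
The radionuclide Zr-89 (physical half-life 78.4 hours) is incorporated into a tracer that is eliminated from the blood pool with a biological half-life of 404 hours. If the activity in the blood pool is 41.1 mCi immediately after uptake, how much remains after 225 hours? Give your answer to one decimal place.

1/t_eff = 1/t_phys + 1/t_biol = 1/78.4 + 1/404 = 0.01523 per hour.
t_eff = 78.4 × 404 / (78.4 + 404) ≈ 65.658 hours.
Remaining = 41.1 × (1/2)^(225/65.658) = 41.1 × (1/2)^3.4268 ≈ 3.8218 mCi.

3.8 mCi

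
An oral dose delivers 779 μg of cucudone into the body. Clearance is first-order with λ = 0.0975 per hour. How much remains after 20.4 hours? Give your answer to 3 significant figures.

t½ = ln 2 / λ = 0.69315 / 0.0975 ≈ 7.1092 hours.
Number of half-lives: n = 20.4/7.1092 ≈ 2.8695.
Remaining = 779 × (1/2)^2.8695 = 779 × 0.13683 ≈ 106.59 μg.

107 μg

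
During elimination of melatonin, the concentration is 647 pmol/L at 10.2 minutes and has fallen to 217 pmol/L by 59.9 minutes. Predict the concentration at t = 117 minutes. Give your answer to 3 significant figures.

61.9 pmol/L

Over Δt = 59.9 − 10.2 = 49.7 minutes, the level fell by a factor of 647/217 ≈ 2.9816.
n = log₂(2.9816) ≈ 1.5761 half-lives, so t½ = 49.7/1.5761 ≈ 31.534 minutes.
From t = 59.9 to t = 117: 217 × (1/2)^((117−59.9)/31.534) ≈ 61.855 pmol/L.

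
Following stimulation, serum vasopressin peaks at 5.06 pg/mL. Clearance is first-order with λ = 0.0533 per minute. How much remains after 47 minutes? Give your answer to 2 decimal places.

t½ = ln 2 / λ = 0.69315 / 0.0533 ≈ 13.005 minutes.
Number of half-lives: n = 47/13.005 ≈ 3.6141.
Remaining = 5.06 × (1/2)^3.6141 = 5.06 × 0.081667 ≈ 0.41324 pg/mL.

0.41 pg/mL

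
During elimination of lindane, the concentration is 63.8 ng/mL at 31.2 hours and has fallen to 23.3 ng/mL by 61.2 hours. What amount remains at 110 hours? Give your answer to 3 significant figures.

Over Δt = 61.2 − 31.2 = 30 hours, the level fell by a factor of 63.8/23.3 ≈ 2.7382.
n = log₂(2.7382) ≈ 1.4532 half-lives, so t½ = 30/1.4532 ≈ 20.644 hours.
From t = 61.2 to t = 110: 23.3 × (1/2)^((110−61.2)/20.644) ≈ 4.5263 ng/mL.

4.53 ng/mL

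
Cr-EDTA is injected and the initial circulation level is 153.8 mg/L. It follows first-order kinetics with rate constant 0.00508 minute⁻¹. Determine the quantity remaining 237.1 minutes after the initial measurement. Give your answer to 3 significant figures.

t½ = ln 2 / λ = 0.69315 / 0.00508 ≈ 136.45 minutes.
Number of half-lives: n = 237.1/136.45 ≈ 1.7377.
Remaining = 153.8 × (1/2)^1.7377 = 153.8 × 0.29985 ≈ 46.117 mg/L.

46.1 mg/L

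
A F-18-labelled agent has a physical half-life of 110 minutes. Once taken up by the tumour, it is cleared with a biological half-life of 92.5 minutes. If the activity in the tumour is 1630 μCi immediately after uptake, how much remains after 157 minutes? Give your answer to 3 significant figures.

1/t_eff = 1/t_phys + 1/t_biol = 1/110 + 1/92.5 = 0.019902 per minute.
t_eff = 110 × 92.5 / (110 + 92.5) ≈ 50.247 minutes.
Remaining = 1630 × (1/2)^(157/50.247) = 1630 × (1/2)^3.1246 ≈ 186.9 μCi.

187 μCi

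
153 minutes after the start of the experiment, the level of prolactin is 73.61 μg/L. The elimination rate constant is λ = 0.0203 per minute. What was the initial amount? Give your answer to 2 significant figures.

1600 μg/L

t½ = ln 2 / λ = 0.69315 / 0.0203 ≈ 34.145 minutes.
Number of half-lives elapsed: n = 153/34.145 ≈ 4.4809.
A₀ = A × 2^n = 73.61 × 2^4.4809 = 73.61 × 22.329 ≈ 1643.7 μg/L.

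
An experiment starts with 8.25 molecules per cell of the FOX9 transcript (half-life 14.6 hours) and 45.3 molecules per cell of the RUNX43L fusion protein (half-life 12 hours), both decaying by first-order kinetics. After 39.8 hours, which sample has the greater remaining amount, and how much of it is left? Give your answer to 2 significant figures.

RUNX43L fusion protein, 4.5 molecules per cell

FOX9 transcript: 8.25 × (1/2)^2.726 ≈ 1.2469 molecules per cell.
RUNX43L fusion protein: 45.3 × (1/2)^3.3167 ≈ 4.5466 molecules per cell.
RUNX43L fusion protein has more remaining, at ≈ 4.5466 molecules per cell.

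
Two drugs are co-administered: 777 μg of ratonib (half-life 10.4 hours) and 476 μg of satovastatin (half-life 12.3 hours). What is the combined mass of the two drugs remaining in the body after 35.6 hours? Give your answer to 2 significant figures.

ratonib: 777 × (1/2)^(35.6/10.4) = 777 × (1/2)^3.4231 ≈ 72.439 μg.
satovastatin: 476 × (1/2)^(35.6/12.3) = 476 × (1/2)^2.8943 ≈ 64.023 μg.
Total = 72.439 + 64.023 ≈ 136.46 μg.

140 μg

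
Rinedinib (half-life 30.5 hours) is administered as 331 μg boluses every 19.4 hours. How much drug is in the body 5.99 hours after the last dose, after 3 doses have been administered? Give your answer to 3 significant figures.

The 3 doses were given 44.79, 25.39, 5.99 hours ago.
Total = 331·(1/2)^(44.79/30.5) + 331·(1/2)^(25.39/30.5) + 331·(1/2)^(5.99/30.5)
      = 119.61 + 185.88 + 288.87 ≈ 594.36 μg.

594 μg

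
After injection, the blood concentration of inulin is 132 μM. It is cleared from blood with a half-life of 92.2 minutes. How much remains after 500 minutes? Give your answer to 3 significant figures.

Number of half-lives: n = 500/92.2 ≈ 5.423.
Remaining = 132 × (1/2)^5.423 = 132 × 0.023309 ≈ 3.0767 μM.

3.08 μM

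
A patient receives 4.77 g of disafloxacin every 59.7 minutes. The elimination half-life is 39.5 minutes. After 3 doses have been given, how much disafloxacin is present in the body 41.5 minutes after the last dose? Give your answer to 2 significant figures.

3.4 g

The 3 doses were given 160.9, 101.2, 41.5 minutes ago.
Total = 4.77·(1/2)^(160.9/39.5) + 4.77·(1/2)^(101.2/39.5) + 4.77·(1/2)^(41.5/39.5)
      = 0.28333 + 0.80774 + 2.3027 ≈ 3.3938 g.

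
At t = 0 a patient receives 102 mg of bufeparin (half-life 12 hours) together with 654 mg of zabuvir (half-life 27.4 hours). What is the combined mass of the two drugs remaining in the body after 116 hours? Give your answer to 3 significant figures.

34.9 mg

bufeparin: 102 × (1/2)^(116/12) = 102 × (1/2)^9.6667 ≈ 0.1255 mg.
zabuvir: 654 × (1/2)^(116/27.4) = 654 × (1/2)^4.2336 ≈ 34.765 mg.
Total = 0.1255 + 34.765 ≈ 34.891 mg.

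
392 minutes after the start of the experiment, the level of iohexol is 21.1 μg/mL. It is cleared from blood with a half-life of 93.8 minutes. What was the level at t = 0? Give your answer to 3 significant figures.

382 μg/mL

Number of half-lives elapsed: n = 392/93.8 ≈ 4.1791.
A₀ = A × 2^n = 21.1 × 2^4.1791 = 21.1 × 18.115 ≈ 382.22 μg/mL.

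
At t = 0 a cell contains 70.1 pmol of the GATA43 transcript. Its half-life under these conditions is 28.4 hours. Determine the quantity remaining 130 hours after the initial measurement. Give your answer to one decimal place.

2.9 pmol

Number of half-lives: n = 130/28.4 ≈ 4.5775.
Remaining = 70.1 × (1/2)^4.5775 = 70.1 × 0.041884 ≈ 2.9361 pmol.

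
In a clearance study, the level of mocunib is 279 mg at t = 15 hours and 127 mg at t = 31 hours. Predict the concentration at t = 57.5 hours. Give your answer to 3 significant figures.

34.5 mg

Over Δt = 31 − 15 = 16 hours, the level fell by a factor of 279/127 ≈ 2.1969.
n = log₂(2.1969) ≈ 1.1354 half-lives, so t½ = 16/1.1354 ≈ 14.091 hours.
From t = 31 to t = 57.5: 127 × (1/2)^((57.5−31)/14.091) ≈ 34.49 mg.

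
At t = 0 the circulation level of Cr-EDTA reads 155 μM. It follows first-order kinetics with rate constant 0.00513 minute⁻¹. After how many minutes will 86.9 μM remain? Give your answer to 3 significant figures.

t½ = ln 2 / λ = 0.69315 / 0.00513 ≈ 135.12 minutes.
Fraction remaining = 86.9/155 ≈ 0.56065.
n = log₂(155/86.9) = ln(1.7837)/ln 2 ≈ 0.83484 half-lives.
t = n × t½ = 0.83484 × 135.12 ≈ 112.8 minutes.

113 minutes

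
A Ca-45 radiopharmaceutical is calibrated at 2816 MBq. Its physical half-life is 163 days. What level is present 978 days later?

44 MBq

Elapsed time is 6 half-lives (978/163).
Each half-life halves the amount: 2816 × (1/2)^6 = 2816/64 = 44 MBq.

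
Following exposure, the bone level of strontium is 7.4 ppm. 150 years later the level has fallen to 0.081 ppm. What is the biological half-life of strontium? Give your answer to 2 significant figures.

23 years

A/A₀ = 0.081/7.4 ≈ 0.010946.
n = log₂(91.358) ≈ 6.5135 half-lives elapsed in 150 years.
t½ = 150/6.5135 ≈ 23.029 years.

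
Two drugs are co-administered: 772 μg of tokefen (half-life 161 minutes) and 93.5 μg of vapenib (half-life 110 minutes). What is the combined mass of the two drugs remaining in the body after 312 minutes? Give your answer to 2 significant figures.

210 μg

tokefen: 772 × (1/2)^(312/161) = 772 × (1/2)^1.9379 ≈ 201.49 μg.
vapenib: 93.5 × (1/2)^(312/110) = 93.5 × (1/2)^2.8364 ≈ 13.091 μg.
Total = 201.49 + 13.091 ≈ 214.58 μg.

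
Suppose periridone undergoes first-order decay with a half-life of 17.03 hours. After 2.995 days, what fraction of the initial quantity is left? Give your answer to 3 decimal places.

2.995 days = 71.88 hours.
n = 71.88/17.03 ≈ 4.2208 half-lives.
Fraction remaining = (1/2)^4.2208 ≈ 0.053631.

0.054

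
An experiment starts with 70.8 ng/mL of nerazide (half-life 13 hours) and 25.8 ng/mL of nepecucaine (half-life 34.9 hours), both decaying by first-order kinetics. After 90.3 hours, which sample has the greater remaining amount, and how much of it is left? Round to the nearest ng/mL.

nepecucaine, 4 ng/mL

nerazide: 70.8 × (1/2)^6.9462 ≈ 0.57416 ng/mL.
nepecucaine: 25.8 × (1/2)^2.5874 ≈ 4.2928 ng/mL.
Nepecucaine has more remaining, at ≈ 4.2928 ng/mL.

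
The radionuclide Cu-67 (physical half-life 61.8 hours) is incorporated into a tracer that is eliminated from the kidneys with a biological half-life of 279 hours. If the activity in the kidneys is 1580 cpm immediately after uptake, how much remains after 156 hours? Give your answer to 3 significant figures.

186 cpm

1/t_eff = 1/t_phys + 1/t_biol = 1/61.8 + 1/279 = 0.019765 per hour.
t_eff = 61.8 × 279 / (61.8 + 279) ≈ 50.593 hours.
Remaining = 1580 × (1/2)^(156/50.593) = 1580 × (1/2)^3.0834 ≈ 186.41 cpm.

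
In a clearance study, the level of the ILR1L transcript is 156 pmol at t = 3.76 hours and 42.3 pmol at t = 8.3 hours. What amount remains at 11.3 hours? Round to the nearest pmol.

18 pmol

Over Δt = 8.3 − 3.76 = 4.54 hours, the level fell by a factor of 156/42.3 ≈ 3.6879.
n = log₂(3.6879) ≈ 1.8828 half-lives, so t½ = 4.54/1.8828 ≈ 2.4113 hours.
From t = 8.3 to t = 11.3: 42.3 × (1/2)^((11.3−8.3)/2.4113) ≈ 17.857 pmol.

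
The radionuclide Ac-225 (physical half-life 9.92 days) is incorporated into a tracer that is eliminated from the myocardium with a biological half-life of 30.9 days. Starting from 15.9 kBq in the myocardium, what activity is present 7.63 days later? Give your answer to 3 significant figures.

1/t_eff = 1/t_phys + 1/t_biol = 1/9.92 + 1/30.9 = 0.13317 per day.
t_eff = 9.92 × 30.9 / (9.92 + 30.9) ≈ 7.5093 days.
Remaining = 15.9 × (1/2)^(7.63/7.5093) = 15.9 × (1/2)^1.0161 ≈ 7.8619 kBq.

7.86 kBq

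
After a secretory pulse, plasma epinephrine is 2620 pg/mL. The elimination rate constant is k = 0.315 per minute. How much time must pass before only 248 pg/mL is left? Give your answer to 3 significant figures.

t½ = ln 2 / k = 0.69315 / 0.315 ≈ 2.2005 minutes.
Fraction remaining = 248/2620 ≈ 0.094656.
n = log₂(2620/248) = ln(10.565)/ln 2 ≈ 3.4012 half-lives.
t = n × t½ = 3.4012 × 2.2005 ≈ 7.4841 minutes.

7.48 minutes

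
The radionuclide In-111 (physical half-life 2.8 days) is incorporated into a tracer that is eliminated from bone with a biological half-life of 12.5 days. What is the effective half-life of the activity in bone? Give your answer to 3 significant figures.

2.29 days

1/t_eff = 1/t_phys + 1/t_biol = 1/2.8 + 1/12.5 = 0.43714 per day.
t_eff = 2.8 × 12.5 / (2.8 + 12.5) ≈ 2.2876 days.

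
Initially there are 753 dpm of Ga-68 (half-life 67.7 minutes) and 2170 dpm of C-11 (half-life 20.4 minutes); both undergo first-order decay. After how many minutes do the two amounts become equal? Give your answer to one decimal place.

44.6 minutes

Set 753·(1/2)^(t/67.7) = 2170·(1/2)^(t/20.4).
Taking log₂: log₂(753/2170) = t·(1/67.7 − 1/20.4).
log₂(0.347) = -1.527; 1/67.7 − 1/20.4 = -0.034249.
t = -1.527 / -0.034249 ≈ 44.585 minutes.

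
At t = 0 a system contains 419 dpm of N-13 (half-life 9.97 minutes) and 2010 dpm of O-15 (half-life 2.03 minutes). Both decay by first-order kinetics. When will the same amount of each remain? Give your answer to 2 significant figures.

Set 419·(1/2)^(t/9.97) = 2010·(1/2)^(t/2.03).
Taking log₂: log₂(419/2010) = t·(1/9.97 − 1/2.03).
log₂(0.20846) = -2.2622; 1/9.97 − 1/2.03 = -0.39231.
t = -2.2622 / -0.39231 ≈ 5.7663 minutes.

5.8 minutes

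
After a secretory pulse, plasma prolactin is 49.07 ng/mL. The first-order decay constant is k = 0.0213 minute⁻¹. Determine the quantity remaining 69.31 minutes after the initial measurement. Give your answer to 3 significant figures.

11.2 ng/mL

t½ = ln 2 / k = 0.69315 / 0.0213 ≈ 32.542 minutes.
Number of half-lives: n = 69.31/32.542 ≈ 2.1299.
Remaining = 49.07 × (1/2)^2.1299 = 49.07 × 0.22848 ≈ 11.212 ng/mL.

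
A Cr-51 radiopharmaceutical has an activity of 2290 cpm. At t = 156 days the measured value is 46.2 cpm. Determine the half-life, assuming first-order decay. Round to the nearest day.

28 days

A/A₀ = 46.2/2290 ≈ 0.020175.
n = log₂(49.567) ≈ 5.6313 half-lives elapsed in 156 days.
t½ = 156/5.6313 ≈ 27.702 days.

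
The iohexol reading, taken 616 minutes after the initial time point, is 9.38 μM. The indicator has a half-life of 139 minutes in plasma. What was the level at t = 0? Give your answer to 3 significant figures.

202 μM

Number of half-lives elapsed: n = 616/139 ≈ 4.4317.
A₀ = A × 2^n = 9.38 × 2^4.4317 = 9.38 × 21.58 ≈ 202.42 μM.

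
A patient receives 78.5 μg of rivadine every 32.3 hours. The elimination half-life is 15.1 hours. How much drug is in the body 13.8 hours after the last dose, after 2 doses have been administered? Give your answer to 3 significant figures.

51.1 μg

The 2 doses were given 46.1, 13.8 hours ago.
Total = 78.5·(1/2)^(46.1/15.1) + 78.5·(1/2)^(13.8/15.1)
      = 9.4587 + 41.664 ≈ 51.122 μg.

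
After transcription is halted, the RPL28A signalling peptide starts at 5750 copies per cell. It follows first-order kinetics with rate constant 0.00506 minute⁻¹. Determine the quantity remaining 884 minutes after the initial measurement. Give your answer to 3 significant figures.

t½ = ln 2 / k = 0.69315 / 0.00506 ≈ 136.99 minutes.
Number of half-lives: n = 884/136.99 ≈ 6.4532.
Remaining = 5750 × (1/2)^6.4532 = 5750 × 0.011413 ≈ 65.622 copies per cell.

65.6 copies per cell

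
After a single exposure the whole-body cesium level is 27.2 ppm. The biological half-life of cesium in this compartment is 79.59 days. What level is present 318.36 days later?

Elapsed time is 4 half-lives (318.36/79.59).
Each half-life halves the amount: 27.2 × (1/2)^4 = 27.2/16 = 1.7 ppm.

1.7 ppm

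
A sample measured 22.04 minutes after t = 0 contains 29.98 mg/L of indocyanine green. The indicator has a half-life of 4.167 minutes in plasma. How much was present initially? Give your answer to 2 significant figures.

1200 mg/L

Number of half-lives elapsed: n = 22.04/4.167 ≈ 5.2892.
A₀ = A × 2^n = 29.98 × 2^5.2892 = 29.98 × 39.102 ≈ 1172.3 mg/L.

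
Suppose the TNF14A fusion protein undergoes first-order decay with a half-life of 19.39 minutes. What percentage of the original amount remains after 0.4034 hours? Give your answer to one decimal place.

0.4034 hours = 24.204 minutes.
n = 24.204/19.39 ≈ 1.2483 half-lives.
Fraction remaining = (1/2)^1.2483 ≈ 0.42095, i.e. 42.095%.

42.1%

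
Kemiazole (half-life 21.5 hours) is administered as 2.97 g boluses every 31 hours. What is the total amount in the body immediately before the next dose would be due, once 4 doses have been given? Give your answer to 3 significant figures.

The 4 doses were given 124, 93, 62, 31 hours ago.
Total = 2.97·(1/2)^(124/21.5) + 2.97·(1/2)^(93/21.5) + 2.97·(1/2)^(62/21.5) + 2.97·(1/2)^(31/21.5)
      = 0.054523 + 0.14812 + 0.40241 + 1.0932 ≈ 1.6983 g.

1.70 g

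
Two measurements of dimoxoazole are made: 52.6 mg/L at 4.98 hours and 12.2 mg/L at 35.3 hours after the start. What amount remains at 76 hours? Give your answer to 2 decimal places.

1.72 mg/L

Over Δt = 35.3 − 4.98 = 30.32 hours, the level fell by a factor of 52.6/12.2 ≈ 4.3115.
n = log₂(4.3115) ≈ 2.1082 half-lives, so t½ = 30.32/2.1082 ≈ 14.382 hours.
From t = 35.3 to t = 76: 12.2 × (1/2)^((76−35.3)/14.382) ≈ 1.7158 mg/L.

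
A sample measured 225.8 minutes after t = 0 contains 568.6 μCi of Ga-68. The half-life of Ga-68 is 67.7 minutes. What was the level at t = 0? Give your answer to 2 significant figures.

5700 μCi

Number of half-lives elapsed: n = 225.8/67.7 ≈ 3.3353.
A₀ = A × 2^n = 568.6 × 2^3.3353 = 568.6 × 10.093 ≈ 5739 μCi.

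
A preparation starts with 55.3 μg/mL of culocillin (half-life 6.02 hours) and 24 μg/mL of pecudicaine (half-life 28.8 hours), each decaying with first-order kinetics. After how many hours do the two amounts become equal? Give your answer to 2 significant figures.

Set 55.3·(1/2)^(t/6.02) = 24·(1/2)^(t/28.8).
Taking log₂: log₂(55.3/24) = t·(1/6.02 − 1/28.8).
log₂(2.3042) = 1.2042; 1/6.02 − 1/28.8 = 0.13139.
t = 1.2042 / 0.13139 ≈ 9.1654 hours.

9.2 hours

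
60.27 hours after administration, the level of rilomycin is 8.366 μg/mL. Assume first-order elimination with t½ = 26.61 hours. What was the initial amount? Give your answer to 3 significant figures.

40.2 μg/mL

Number of half-lives elapsed: n = 60.27/26.61 ≈ 2.2649.
A₀ = A × 2^n = 8.366 × 2^2.2649 = 8.366 × 4.8063 ≈ 40.21 μg/mL.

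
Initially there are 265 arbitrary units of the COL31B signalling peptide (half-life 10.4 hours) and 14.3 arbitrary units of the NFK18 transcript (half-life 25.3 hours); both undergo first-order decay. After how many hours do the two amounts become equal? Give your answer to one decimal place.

74.4 hours

Set 265·(1/2)^(t/10.4) = 14.3·(1/2)^(t/25.3).
Taking log₂: log₂(265/14.3) = t·(1/10.4 − 1/25.3).
log₂(18.531) = 4.2119; 1/10.4 − 1/25.3 = 0.056628.
t = 4.2119 / 0.056628 ≈ 74.378 hours.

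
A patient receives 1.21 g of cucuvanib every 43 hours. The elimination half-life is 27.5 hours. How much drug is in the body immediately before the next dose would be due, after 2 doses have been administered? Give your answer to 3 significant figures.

0.548 g

The 2 doses were given 86, 43 hours ago.
Total = 1.21·(1/2)^(86/27.5) + 1.21·(1/2)^(43/27.5)
      = 0.13848 + 0.40934 ≈ 0.54782 g.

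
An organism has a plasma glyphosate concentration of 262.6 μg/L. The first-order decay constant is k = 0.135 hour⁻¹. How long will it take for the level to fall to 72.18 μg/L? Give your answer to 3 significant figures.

9.57 hours

t½ = ln 2 / k = 0.69315 / 0.135 ≈ 5.1344 hours.
Fraction remaining = 72.18/262.6 ≈ 0.27487.
n = log₂(262.6/72.18) = ln(3.6381)/ln 2 ≈ 1.8632 half-lives.
t = n × t½ = 1.8632 × 5.1344 ≈ 9.5664 hours.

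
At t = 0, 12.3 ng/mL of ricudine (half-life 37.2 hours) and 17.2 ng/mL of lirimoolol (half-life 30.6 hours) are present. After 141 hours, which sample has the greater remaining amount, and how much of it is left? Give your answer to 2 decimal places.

ricudine: 12.3 × (1/2)^3.7903 ≈ 0.88901 ng/mL.
lirimoolol: 17.2 × (1/2)^4.6078 ≈ 0.70539 ng/mL.
Ricudine has more remaining, at ≈ 0.88901 ng/mL.

ricudine, 0.89 ng/mL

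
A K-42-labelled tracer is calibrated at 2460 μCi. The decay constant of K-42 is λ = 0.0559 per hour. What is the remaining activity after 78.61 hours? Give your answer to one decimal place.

t½ = ln 2 / λ = 0.69315 / 0.0559 ≈ 12.4 hours.
Number of half-lives: n = 78.61/12.4 ≈ 6.3396.
Remaining = 2460 × (1/2)^6.3396 = 2460 × 0.012348 ≈ 30.375 μCi.

30.4 μCi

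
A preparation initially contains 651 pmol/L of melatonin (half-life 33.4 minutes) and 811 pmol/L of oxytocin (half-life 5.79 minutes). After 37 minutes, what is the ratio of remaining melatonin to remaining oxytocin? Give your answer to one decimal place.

melatonin: 651 × (1/2)^(37/33.4) = 651 × (1/2)^1.1078 ≈ 302.07 pmol/L.
oxytocin: 811 × (1/2)^(37/5.79) = 811 × (1/2)^6.3903 ≈ 9.6681 pmol/L.
Ratio ≈ 302.07 / 9.6681 ≈ 31.244.

31.2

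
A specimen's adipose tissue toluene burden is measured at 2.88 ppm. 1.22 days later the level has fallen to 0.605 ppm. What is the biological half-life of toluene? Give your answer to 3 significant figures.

0.542 days

A/A₀ = 0.605/2.88 ≈ 0.21007.
n = log₂(4.7603) ≈ 2.2511 half-lives elapsed in 1.22 days.
t½ = 1.22/2.2511 ≈ 0.54197 days.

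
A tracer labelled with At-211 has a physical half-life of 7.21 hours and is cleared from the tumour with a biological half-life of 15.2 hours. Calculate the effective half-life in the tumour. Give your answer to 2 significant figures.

1/t_eff = 1/t_phys + 1/t_biol = 1/7.21 + 1/15.2 = 0.20449 per hour.
t_eff = 7.21 × 15.2 / (7.21 + 15.2) ≈ 4.8903 hours.

4.9 hours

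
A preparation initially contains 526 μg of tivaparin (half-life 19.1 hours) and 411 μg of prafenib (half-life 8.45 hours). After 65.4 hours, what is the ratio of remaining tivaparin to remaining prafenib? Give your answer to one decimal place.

25.5

tivaparin: 526 × (1/2)^(65.4/19.1) = 526 × (1/2)^3.4241 ≈ 49.004 μg.
prafenib: 411 × (1/2)^(65.4/8.45) = 411 × (1/2)^7.7396 ≈ 1.923 μg.
Ratio ≈ 49.004 / 1.923 ≈ 25.483.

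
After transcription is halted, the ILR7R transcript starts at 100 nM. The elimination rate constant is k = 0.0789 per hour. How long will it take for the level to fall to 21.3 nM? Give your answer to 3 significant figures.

t½ = ln 2 / k = 0.69315 / 0.0789 ≈ 8.7851 hours.
Fraction remaining = 21.3/100 ≈ 0.213.
n = log₂(100/21.3) = ln(4.6948)/ln 2 ≈ 2.2311 half-lives.
t = n × t½ = 2.2311 × 8.7851 ≈ 19.6 hours.

19.6 hours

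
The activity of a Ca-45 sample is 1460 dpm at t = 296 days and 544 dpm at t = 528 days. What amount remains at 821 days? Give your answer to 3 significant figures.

Over Δt = 528 − 296 = 232 days, the level fell by a factor of 1460/544 ≈ 2.6838.
n = log₂(2.6838) ≈ 1.4243 half-lives, so t½ = 232/1.4243 ≈ 162.89 days.
From t = 528 to t = 821: 544 × (1/2)^((821−528)/162.89) ≈ 156.36 dpm.

156 dpm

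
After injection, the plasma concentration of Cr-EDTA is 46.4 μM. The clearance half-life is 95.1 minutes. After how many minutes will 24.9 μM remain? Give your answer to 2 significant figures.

Fraction remaining = 24.9/46.4 ≈ 0.53664.
n = log₂(46.4/24.9) = ln(1.8635)/ln 2 ≈ 0.89798 half-lives.
t = n × t½ = 0.89798 × 95.1 ≈ 85.398 minutes.

85 minutes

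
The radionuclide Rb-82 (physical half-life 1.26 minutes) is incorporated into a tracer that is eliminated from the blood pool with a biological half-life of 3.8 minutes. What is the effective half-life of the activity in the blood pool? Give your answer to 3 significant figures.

0.946 minutes

1/t_eff = 1/t_phys + 1/t_biol = 1/1.26 + 1/3.8 = 1.0568 per minute.
t_eff = 1.26 × 3.8 / (1.26 + 3.8) ≈ 0.94625 minutes.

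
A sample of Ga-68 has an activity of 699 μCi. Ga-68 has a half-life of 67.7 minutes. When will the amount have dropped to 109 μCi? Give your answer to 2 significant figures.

Fraction remaining = 109/699 ≈ 0.15594.
n = log₂(699/109) = ln(6.4128)/ln 2 ≈ 2.681 half-lives.
t = n × t½ = 2.681 × 67.7 ≈ 181.5 minutes.

180 minutes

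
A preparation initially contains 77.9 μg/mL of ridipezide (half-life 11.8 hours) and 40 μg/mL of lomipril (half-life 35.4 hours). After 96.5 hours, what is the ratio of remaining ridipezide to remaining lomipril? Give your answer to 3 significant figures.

ridipezide: 77.9 × (1/2)^(96.5/11.8) = 77.9 × (1/2)^8.178 ≈ 0.26898 μg/mL.
lomipril: 40 × (1/2)^(96.5/35.4) = 40 × (1/2)^2.726 ≈ 6.0458 μg/mL.
Ratio ≈ 0.26898 / 6.0458 ≈ 0.044491.

0.0445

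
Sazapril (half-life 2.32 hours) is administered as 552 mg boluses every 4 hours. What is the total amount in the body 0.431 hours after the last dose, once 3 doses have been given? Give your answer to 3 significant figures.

The 3 doses were given 8.431, 4.431, 0.431 hours ago.
Total = 552·(1/2)^(8.431/2.32) + 552·(1/2)^(4.431/2.32) + 552·(1/2)^(0.431/2.32)
      = 44.461 + 146.89 + 485.31 ≈ 676.66 mg.

677 mg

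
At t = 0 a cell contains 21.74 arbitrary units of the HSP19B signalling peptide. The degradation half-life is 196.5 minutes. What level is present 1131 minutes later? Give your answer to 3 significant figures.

0.402 arbitrary units

Number of half-lives: n = 1131/196.5 ≈ 5.7557.
Remaining = 21.74 × (1/2)^5.7557 = 21.74 × 0.018508 ≈ 0.40236 arbitrary units.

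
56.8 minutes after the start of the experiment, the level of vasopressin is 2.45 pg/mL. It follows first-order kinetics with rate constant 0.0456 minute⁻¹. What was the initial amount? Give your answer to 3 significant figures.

t½ = ln 2 / λ = 0.69315 / 0.0456 ≈ 15.201 minutes.
Number of half-lives elapsed: n = 56.8/15.201 ≈ 3.7367.
A₀ = A × 2^n = 2.45 × 2^3.7367 = 2.45 × 13.331 ≈ 32.661 pg/mL.

32.7 pg/mL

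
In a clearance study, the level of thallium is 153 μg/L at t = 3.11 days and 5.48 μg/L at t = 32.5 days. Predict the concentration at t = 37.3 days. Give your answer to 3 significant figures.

Over Δt = 32.5 − 3.11 = 29.39 days, the level fell by a factor of 153/5.48 ≈ 27.92.
n = log₂(27.92) ≈ 4.8032 half-lives, so t½ = 29.39/4.8032 ≈ 6.1188 days.
From t = 32.5 to t = 37.3: 5.48 × (1/2)^((37.3−32.5)/6.1188) ≈ 3.1815 μg/L.

3.18 μg/L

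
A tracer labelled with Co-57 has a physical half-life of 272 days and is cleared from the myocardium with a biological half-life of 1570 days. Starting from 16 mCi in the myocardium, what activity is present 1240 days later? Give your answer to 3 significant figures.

1/t_eff = 1/t_phys + 1/t_biol = 1/272 + 1/1570 = 0.0043134 per day.
t_eff = 272 × 1570 / (272 + 1570) ≈ 231.83 days.
Remaining = 16 × (1/2)^(1240/231.83) = 16 × (1/2)^5.3486 ≈ 0.39266 mCi.

0.393 mCi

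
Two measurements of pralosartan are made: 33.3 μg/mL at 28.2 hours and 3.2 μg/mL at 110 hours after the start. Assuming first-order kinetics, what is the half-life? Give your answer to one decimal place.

Over Δt = 110 − 28.2 = 81.8 hours, the level fell by a factor of 33.3/3.2 ≈ 10.406.
n = log₂(10.406) ≈ 3.3794 half-lives, so t½ = 81.8/3.3794 ≈ 24.206 hours.

24.2 hours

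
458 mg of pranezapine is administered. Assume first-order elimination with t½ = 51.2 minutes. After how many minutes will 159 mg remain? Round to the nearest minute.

78 minutes

Fraction remaining = 159/458 ≈ 0.34716.
n = log₂(458/159) = ln(2.8805)/ln 2 ≈ 1.5263 half-lives.
t = n × t½ = 1.5263 × 51.2 ≈ 78.148 minutes.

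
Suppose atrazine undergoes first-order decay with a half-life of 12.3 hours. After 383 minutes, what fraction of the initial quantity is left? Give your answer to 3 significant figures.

383 minutes = 6.38333 hours.
n = 6.38333/12.3 ≈ 0.51897 half-lives.
Fraction remaining = (1/2)^0.51897 ≈ 0.69787.

0.698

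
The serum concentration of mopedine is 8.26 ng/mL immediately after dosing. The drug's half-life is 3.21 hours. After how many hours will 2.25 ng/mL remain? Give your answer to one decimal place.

Fraction remaining = 2.25/8.26 ≈ 0.2724.
n = log₂(8.26/2.25) = ln(3.6711)/ln 2 ≈ 1.8762 half-lives.
t = n × t½ = 1.8762 × 3.21 ≈ 6.0227 hours.

6.0 hours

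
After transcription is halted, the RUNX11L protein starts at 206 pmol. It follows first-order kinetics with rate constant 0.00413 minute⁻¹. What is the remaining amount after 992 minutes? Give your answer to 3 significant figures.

t½ = ln 2 / k = 0.69315 / 0.00413 ≈ 167.83 minutes.
Number of half-lives: n = 992/167.83 ≈ 5.9107.
Remaining = 206 × (1/2)^5.9107 = 206 × 0.016623 ≈ 3.4244 pmol.

3.42 pmol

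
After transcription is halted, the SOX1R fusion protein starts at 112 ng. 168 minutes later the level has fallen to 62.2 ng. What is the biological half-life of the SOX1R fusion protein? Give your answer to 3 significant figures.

198 minutes

A/A₀ = 62.2/112 ≈ 0.55536.
n = log₂(1.8006) ≈ 0.84851 half-lives elapsed in 168 minutes.
t½ = 168/0.84851 ≈ 197.99 minutes.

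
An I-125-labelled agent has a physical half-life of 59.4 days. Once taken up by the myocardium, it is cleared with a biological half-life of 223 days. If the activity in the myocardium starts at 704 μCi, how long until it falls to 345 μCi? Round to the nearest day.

48 days

1/t_eff = 1/t_phys + 1/t_biol = 1/59.4 + 1/223 = 0.021319 per day.
t_eff = 59.4 × 223 / (59.4 + 223) ≈ 46.906 days.
n = log₂(704/345) ≈ 1.029; t = 1.029 × 46.906 ≈ 48.265 days.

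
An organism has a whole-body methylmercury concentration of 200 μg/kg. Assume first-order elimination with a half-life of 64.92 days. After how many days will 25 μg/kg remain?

194.76 days

25/200 = 1/8, so 3 half-lives have elapsed.
t = 3 × 64.92 = 194.76 days.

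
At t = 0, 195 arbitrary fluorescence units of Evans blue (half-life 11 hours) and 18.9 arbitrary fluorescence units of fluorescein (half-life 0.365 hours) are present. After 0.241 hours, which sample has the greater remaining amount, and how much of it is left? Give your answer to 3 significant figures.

Evans blue, 192 arbitrary fluorescence units

Evans blue: 195 × (1/2)^0.021909 ≈ 192.06 arbitrary fluorescence units.
fluorescein: 18.9 × (1/2)^0.66027 ≈ 11.959 arbitrary fluorescence units.
Evans blue has more remaining, at ≈ 192.06 arbitrary fluorescence units.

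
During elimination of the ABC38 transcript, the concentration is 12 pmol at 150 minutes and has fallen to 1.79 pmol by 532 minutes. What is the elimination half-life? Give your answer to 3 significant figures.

139 minutes

Over Δt = 532 − 150 = 382 minutes, the level fell by a factor of 12/1.79 ≈ 6.7039.
n = log₂(6.7039) ≈ 2.745 half-lives, so t½ = 382/2.745 ≈ 139.16 minutes.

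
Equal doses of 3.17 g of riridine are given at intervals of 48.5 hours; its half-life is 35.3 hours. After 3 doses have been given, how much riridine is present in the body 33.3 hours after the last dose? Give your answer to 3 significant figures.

2.53 g

The 3 doses were given 130.3, 81.8, 33.3 hours ago.
Total = 3.17·(1/2)^(130.3/35.3) + 3.17·(1/2)^(81.8/35.3) + 3.17·(1/2)^(33.3/35.3)
      = 0.24541 + 0.63605 + 1.6485 ≈ 2.5299 g.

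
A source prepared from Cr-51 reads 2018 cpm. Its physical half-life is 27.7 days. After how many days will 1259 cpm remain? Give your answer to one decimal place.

Fraction remaining = 1259/2018 ≈ 0.62389.
n = log₂(2018/1259) = ln(1.6029)/ln 2 ≈ 0.68065 half-lives.
t = n × t½ = 0.68065 × 27.7 ≈ 18.854 days.

18.9 days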